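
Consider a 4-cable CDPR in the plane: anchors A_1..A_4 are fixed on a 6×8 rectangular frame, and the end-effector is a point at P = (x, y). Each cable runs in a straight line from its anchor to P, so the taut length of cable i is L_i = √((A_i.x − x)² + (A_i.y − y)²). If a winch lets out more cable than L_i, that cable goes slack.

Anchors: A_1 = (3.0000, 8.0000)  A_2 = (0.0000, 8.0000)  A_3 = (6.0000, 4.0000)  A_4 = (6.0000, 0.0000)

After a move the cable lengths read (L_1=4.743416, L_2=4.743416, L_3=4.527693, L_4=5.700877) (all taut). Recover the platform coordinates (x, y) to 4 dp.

(1.5000, 3.5000)

each cable: (A_i−P)·(A_i−P) = L_i²; let k_i = ‖A_i‖²−L_i²
k_1 = 9.0000+64.0000−22.5000 = 50.5000
row 1: 6.0000x + 0.0000y = 9.0000  (k_2=41.5000)
row 2: -6.0000x + 8.0000y = 19.0000  (k_3=31.5000)
row 3: -6.0000x + 16.0000y = 47.0000  (k_4=3.5000)
Cramer on rows 1–2 → x = 1.5000, y = 3.5000
check cable 4: ‖A_4−P‖² = 32.5000 ≈ L_4² = 32.5000 ✓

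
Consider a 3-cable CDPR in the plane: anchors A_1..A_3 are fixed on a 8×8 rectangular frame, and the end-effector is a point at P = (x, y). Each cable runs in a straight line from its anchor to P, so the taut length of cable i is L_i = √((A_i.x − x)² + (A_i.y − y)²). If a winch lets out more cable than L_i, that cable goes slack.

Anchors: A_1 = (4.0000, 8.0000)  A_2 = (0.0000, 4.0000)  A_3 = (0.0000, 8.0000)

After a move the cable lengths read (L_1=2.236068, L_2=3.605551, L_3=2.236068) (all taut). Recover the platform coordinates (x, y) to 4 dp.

expand ‖A_i−P‖²=L_i² and subtract eq 1 (c_i ≔ ‖A_i‖²−L_i²)
c_1 = 16.0000+64.0000−5.0000 = 75.0000
eq1−eq2 → [8.0000  8.0000]·P = 72.0000
eq1−eq3 → [8.0000  0.0000]·P = 16.0000
2×2 solve → P = (2.0000, 7.0000)

(2.0000, 7.0000)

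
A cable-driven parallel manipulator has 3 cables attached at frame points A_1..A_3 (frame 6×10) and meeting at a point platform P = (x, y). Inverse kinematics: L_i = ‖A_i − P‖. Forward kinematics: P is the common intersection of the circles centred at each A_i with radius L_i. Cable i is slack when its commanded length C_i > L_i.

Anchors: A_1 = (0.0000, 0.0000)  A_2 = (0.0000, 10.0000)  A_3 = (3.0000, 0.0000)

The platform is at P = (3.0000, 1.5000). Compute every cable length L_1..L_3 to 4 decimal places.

L_1 = √((0.0000−3.0000)² + (0.0000−1.5000)²) = 3.3541
L_2 = √((0.0000−3.0000)² + (10.0000−1.5000)²) = 9.0139
L_3 = √((3.0000−3.0000)² + (0.0000−1.5000)²) = 1.5000

(3.3541, 9.0139, 1.5000)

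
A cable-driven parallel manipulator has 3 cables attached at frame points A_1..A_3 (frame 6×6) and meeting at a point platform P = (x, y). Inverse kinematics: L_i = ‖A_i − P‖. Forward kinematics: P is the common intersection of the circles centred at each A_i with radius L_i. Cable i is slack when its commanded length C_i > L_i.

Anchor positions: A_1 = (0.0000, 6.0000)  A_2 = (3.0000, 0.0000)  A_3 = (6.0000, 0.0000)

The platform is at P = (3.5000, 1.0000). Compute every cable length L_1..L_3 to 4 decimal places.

L_1 = √((0.0000−3.5000)² + (6.0000−1.0000)²) = 6.1033
L_2 = √((3.0000−3.5000)² + (0.0000−1.0000)²) = 1.1180
L_3 = √((6.0000−3.5000)² + (0.0000−1.0000)²) = 2.6926

(6.1033, 1.1180, 2.6926)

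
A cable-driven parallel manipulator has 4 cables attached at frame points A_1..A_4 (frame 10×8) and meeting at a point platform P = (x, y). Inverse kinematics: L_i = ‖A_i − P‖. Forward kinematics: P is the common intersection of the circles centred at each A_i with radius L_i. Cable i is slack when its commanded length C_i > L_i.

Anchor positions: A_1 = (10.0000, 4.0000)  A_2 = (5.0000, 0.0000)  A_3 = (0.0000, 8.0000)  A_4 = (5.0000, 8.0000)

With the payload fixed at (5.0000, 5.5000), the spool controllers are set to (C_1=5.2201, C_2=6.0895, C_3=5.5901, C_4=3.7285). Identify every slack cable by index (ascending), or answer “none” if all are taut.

i=1: geometric 5.2202 vs commanded 5.2201 ⇒ taut
i=2: geometric 5.5000 vs commanded 6.0895 ⇒ slack
i=3: geometric 5.5902 vs commanded 5.5901 ⇒ taut
i=4: geometric 2.5000 vs commanded 3.7285 ⇒ slack

2, 4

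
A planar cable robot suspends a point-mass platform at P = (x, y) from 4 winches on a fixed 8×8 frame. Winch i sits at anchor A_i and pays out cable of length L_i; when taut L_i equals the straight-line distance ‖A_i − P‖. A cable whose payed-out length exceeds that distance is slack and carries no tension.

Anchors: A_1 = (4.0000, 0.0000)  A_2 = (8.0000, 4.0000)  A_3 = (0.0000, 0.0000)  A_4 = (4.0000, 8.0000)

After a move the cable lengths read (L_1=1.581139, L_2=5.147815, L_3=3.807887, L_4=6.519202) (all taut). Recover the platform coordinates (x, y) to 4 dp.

(3.5000, 1.5000)

each cable: (A_i−P)·(A_i−P) = L_i²; let q_i = ‖A_i‖²−L_i²
q_1 = 16.0000+0.0000−2.5000 = 13.5000
row 1: -8.0000x − 8.0000y = -40.0000  (q_2=53.5000)
row 2: 8.0000x + 0.0000y = 28.0000  (q_3=-14.5000)
row 3: 0.0000x − 16.0000y = -24.0000  (q_4=37.5000)
Cramer on rows 1–2 → x = 3.5000, y = 1.5000
check cable 4: ‖A_4−P‖² = 42.5000 ≈ L_4² = 42.5000 ✓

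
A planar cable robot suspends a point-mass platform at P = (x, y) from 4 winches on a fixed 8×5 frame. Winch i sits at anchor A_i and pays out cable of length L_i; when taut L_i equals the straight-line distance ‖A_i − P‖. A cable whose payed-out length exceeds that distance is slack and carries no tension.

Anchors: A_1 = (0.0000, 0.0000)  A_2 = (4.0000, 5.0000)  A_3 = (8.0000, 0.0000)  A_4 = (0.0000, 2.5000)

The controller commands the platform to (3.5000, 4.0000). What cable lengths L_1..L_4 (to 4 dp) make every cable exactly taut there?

L_1 = √((0.0000−3.5000)² + (0.0000−4.0000)²) = 5.3151
L_2 = √((4.0000−3.5000)² + (5.0000−4.0000)²) = 1.1180
L_3 = √((8.0000−3.5000)² + (0.0000−4.0000)²) = 6.0208
L_4 = √((0.0000−3.5000)² + (2.5000−4.0000)²) = 3.8079

(5.3151, 1.1180, 6.0208, 3.8079)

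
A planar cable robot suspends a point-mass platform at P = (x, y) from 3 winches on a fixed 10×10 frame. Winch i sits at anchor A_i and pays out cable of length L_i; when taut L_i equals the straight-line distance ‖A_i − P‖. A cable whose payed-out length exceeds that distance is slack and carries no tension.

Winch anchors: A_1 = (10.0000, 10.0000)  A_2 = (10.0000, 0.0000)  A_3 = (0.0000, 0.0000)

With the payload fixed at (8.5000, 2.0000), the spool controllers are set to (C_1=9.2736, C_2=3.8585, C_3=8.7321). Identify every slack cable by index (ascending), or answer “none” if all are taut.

i=1: geometric 8.1394 vs commanded 9.2736 ⇒ slack
i=2: geometric 2.5000 vs commanded 3.8585 ⇒ slack
i=3: geometric 8.7321 vs commanded 8.7321 ⇒ taut

1, 2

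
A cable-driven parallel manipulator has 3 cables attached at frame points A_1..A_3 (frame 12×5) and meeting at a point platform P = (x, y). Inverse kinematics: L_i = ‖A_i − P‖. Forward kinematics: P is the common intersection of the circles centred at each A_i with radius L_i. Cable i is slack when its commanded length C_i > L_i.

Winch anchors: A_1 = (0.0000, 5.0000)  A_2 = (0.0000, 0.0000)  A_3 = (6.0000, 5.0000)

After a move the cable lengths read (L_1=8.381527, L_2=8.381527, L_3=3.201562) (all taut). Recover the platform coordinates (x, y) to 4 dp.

expand ‖A_i−P‖²=L_i² and subtract eq 1 (k_i ≔ ‖A_i‖²−L_i²)
k_1 = 0.0000+25.0000−70.2500 = -45.2500
eq1−eq2 → [0.0000  10.0000]·P = 25.0000
eq1−eq3 → [-12.0000  0.0000]·P = -96.0000
2×2 solve → P = (8.0000, 2.5000)

(8.0000, 2.5000)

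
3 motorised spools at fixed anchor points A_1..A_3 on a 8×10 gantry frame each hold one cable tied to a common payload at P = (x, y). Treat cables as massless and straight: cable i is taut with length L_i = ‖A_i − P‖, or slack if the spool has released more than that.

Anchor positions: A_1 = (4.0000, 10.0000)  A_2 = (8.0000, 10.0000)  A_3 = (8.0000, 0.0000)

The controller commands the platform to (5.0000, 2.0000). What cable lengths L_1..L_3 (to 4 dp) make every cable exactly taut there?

(8.0623, 8.5440, 3.6056)

cable 1: Δx=-1.0000, Δy=8.0000; L_1 = √(Δx²+Δy²) = 8.0623
cable 2: Δx=3.0000, Δy=8.0000; L_2 = √(Δx²+Δy²) = 8.5440
cable 3: Δx=3.0000, Δy=-2.0000; L_3 = √(Δx²+Δy²) = 3.6056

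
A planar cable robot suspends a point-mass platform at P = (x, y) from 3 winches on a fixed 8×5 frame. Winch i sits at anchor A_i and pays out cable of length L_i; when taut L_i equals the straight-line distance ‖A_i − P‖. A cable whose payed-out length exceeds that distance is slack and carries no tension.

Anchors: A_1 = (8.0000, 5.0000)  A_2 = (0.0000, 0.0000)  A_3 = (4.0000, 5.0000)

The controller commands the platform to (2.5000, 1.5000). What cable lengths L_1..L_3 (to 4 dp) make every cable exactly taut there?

L_1: Δ = A_1−P = (5.5000, 3.5000) → ‖Δ‖ = √42.5000 = 6.5192
L_2: Δ = A_2−P = (-2.5000, -1.5000) → ‖Δ‖ = √8.5000 = 2.9155
L_3: Δ = A_3−P = (1.5000, 3.5000) → ‖Δ‖ = √14.5000 = 3.8079

(6.5192, 2.9155, 3.8079)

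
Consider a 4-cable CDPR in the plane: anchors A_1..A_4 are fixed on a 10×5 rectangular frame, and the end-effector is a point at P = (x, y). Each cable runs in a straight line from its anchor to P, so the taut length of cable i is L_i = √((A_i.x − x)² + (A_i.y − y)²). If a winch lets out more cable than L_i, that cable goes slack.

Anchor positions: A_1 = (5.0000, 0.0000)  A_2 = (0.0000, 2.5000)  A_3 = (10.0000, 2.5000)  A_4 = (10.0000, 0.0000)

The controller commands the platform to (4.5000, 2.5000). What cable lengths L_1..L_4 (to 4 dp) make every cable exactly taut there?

L_1 = √((5.0000−4.5000)² + (0.0000−2.5000)²) = 2.5495
L_2 = √((0.0000−4.5000)² + (2.5000−2.5000)²) = 4.5000
L_3 = √((10.0000−4.5000)² + (2.5000−2.5000)²) = 5.5000
L_4 = √((10.0000−4.5000)² + (0.0000−2.5000)²) = 6.0415

(2.5495, 4.5000, 5.5000, 6.0415)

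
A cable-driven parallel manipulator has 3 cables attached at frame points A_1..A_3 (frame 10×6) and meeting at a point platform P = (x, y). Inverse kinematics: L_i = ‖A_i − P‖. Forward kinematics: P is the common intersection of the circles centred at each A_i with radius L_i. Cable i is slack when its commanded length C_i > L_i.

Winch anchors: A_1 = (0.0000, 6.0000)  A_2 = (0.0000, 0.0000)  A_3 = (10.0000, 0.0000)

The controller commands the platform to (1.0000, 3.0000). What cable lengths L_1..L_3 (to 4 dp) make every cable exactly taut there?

L_1 = √((0.0000−1.0000)² + (6.0000−3.0000)²) = 3.1623
L_2 = √((0.0000−1.0000)² + (0.0000−3.0000)²) = 3.1623
L_3 = √((10.0000−1.0000)² + (0.0000−3.0000)²) = 9.4868

(3.1623, 3.1623, 9.4868)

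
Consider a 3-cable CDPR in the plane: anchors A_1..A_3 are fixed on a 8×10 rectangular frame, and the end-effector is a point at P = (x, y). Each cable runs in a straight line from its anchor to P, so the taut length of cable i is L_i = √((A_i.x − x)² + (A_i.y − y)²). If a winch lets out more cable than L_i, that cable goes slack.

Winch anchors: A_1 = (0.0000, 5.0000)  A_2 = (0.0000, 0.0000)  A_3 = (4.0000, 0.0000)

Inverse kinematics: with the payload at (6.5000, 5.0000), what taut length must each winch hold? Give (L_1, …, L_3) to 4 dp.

(6.5000, 8.2006, 5.5902)

L_1: Δ = A_1−P = (-6.5000, 0.0000) → ‖Δ‖ = √42.2500 = 6.5000
L_2: Δ = A_2−P = (-6.5000, -5.0000) → ‖Δ‖ = √67.2500 = 8.2006
L_3: Δ = A_3−P = (-2.5000, -5.0000) → ‖Δ‖ = √31.2500 = 5.5902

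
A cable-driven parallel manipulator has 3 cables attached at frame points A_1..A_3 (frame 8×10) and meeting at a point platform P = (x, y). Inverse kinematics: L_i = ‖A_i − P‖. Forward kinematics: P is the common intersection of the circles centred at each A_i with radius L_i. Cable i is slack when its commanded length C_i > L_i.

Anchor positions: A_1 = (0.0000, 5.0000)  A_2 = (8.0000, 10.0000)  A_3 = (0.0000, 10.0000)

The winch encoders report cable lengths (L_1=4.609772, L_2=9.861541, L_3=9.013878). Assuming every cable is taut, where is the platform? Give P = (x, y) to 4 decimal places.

(3.0000, 1.5000)

each cable: (A_i−P)·(A_i−P) = L_i²; let k_i = ‖A_i‖²−L_i²
k_1 = 0.0000+25.0000−21.2500 = 3.7500
row 1: -16.0000x − 10.0000y = -63.0000  (k_2=66.7500)
row 2: 0.0000x − 10.0000y = -15.0000  (k_3=18.7500)
Cramer on rows 1–2 → x = 3.0000, y = 1.5000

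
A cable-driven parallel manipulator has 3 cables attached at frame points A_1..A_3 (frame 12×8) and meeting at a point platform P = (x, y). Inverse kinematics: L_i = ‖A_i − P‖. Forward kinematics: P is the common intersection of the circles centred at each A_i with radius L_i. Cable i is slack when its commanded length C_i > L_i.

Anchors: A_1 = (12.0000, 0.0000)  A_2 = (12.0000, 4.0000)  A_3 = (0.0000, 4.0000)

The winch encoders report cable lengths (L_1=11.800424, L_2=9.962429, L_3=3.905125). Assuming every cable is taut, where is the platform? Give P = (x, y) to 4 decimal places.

expand ‖A_i−P‖²=L_i² and subtract eq 1 (q_i ≔ ‖A_i‖²−L_i²)
q_1 = 144.0000+0.0000−139.2500 = 4.7500
eq1−eq2 → [0.0000  -8.0000]·P = -56.0000
eq1−eq3 → [24.0000  -8.0000]·P = 4.0000
2×2 solve → P = (2.5000, 7.0000)

(2.5000, 7.0000)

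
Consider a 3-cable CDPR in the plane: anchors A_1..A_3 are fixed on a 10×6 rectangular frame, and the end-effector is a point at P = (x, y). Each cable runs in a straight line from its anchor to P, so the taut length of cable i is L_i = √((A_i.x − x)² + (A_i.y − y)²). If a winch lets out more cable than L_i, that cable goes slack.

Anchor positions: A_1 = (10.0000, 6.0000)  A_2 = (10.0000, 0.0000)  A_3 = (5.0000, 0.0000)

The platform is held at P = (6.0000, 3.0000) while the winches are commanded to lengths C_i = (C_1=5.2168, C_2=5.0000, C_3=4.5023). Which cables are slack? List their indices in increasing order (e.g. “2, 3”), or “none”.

cable 1: L_1 = ‖A_1−P‖ = 5.0000;  C_1 = 5.2168 → slack
cable 2: L_2 = ‖A_2−P‖ = 5.0000;  C_2 = 5.0000 → taut
cable 3: L_3 = ‖A_3−P‖ = 3.1623;  C_3 = 4.5023 → slack

1, 3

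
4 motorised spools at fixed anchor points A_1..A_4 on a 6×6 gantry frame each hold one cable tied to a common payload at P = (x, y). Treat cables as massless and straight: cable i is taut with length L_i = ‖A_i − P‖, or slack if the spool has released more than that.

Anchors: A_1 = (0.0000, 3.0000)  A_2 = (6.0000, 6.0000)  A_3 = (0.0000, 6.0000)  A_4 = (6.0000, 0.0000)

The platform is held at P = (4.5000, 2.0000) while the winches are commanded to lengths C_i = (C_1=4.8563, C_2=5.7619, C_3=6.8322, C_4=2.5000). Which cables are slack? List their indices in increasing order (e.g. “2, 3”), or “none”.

1, 2, 3

cable 1: √((-4.5000)²+(1.0000)²)=4.6098, C_1=4.8563: slack
cable 2: √((1.5000)²+(4.0000)²)=4.2720, C_2=5.7619: slack
cable 3: √((-4.5000)²+(4.0000)²)=6.0208, C_3=6.8322: slack
cable 4: √((1.5000)²+(-2.0000)²)=2.5000, C_4=2.5000: taut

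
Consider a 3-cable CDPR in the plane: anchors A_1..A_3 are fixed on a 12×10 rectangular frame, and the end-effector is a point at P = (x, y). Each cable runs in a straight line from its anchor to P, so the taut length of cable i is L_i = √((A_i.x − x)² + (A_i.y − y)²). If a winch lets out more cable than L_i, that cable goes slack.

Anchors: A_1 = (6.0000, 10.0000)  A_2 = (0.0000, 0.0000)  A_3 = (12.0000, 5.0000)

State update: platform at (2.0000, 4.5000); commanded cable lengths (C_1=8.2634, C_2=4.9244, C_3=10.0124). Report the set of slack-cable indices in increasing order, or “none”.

i=1: geometric 6.8007 vs commanded 8.2634 ⇒ slack
i=2: geometric 4.9244 vs commanded 4.9244 ⇒ taut
i=3: geometric 10.0125 vs commanded 10.0124 ⇒ taut

1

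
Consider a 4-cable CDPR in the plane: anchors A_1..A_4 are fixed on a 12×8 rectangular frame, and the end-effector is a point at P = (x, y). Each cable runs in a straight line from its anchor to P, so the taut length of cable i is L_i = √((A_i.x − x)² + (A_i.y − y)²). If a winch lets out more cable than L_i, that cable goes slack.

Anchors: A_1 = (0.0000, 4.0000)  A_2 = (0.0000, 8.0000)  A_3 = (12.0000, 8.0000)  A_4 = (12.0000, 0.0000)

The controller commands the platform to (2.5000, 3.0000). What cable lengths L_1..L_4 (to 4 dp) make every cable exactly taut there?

(2.6926, 5.5902, 10.7355, 9.9624)

cable 1: Δx=-2.5000, Δy=1.0000; L_1 = √(Δx²+Δy²) = 2.6926
cable 2: Δx=-2.5000, Δy=5.0000; L_2 = √(Δx²+Δy²) = 5.5902
cable 3: Δx=9.5000, Δy=5.0000; L_3 = √(Δx²+Δy²) = 10.7355
cable 4: Δx=9.5000, Δy=-3.0000; L_4 = √(Δx²+Δy²) = 9.9624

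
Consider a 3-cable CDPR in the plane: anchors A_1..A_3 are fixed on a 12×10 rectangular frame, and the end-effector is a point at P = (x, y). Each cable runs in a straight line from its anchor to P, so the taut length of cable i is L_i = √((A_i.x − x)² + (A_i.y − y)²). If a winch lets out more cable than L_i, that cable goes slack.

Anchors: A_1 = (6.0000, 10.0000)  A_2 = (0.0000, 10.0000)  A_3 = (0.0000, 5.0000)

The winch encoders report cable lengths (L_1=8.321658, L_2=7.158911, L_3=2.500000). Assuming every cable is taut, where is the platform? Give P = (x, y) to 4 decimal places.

circle eqns → linear via eq_j − eq_1; set c_j = A_j·A_j − L_j²
c_1 = 36.0000+100.0000−69.2500 = 66.7500
12.0000·x + 0.0000·y = c_1−c_2 = 18.0000
12.0000·x + 10.0000·y = c_1−c_3 = 48.0000
solve first two rows → x=1.5000, y=3.0000

(1.5000, 3.0000)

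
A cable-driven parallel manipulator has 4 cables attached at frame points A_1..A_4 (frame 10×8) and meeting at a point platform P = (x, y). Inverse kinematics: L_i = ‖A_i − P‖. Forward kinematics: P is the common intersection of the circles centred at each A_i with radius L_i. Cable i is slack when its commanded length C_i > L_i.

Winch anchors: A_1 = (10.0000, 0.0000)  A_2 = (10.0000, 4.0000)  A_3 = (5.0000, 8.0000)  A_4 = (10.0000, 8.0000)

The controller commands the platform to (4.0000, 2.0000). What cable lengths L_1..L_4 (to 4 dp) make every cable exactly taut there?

L_1: Δ = A_1−P = (6.0000, -2.0000) → ‖Δ‖ = √40.0000 = 6.3246
L_2: Δ = A_2−P = (6.0000, 2.0000) → ‖Δ‖ = √40.0000 = 6.3246
L_3: Δ = A_3−P = (1.0000, 6.0000) → ‖Δ‖ = √37.0000 = 6.0828
L_4: Δ = A_4−P = (6.0000, 6.0000) → ‖Δ‖ = √72.0000 = 8.4853

(6.3246, 6.3246, 6.0828, 8.4853)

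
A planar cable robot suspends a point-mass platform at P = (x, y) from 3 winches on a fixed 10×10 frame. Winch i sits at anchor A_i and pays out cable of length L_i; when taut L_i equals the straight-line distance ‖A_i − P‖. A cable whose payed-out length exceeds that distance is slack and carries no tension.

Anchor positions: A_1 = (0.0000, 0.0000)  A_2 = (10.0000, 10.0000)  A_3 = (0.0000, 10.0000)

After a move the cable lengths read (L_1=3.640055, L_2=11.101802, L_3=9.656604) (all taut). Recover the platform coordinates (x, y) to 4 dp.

(3.5000, 1.0000)

circle eqns → linear via eq_j − eq_1; set q_j = A_j·A_j − L_j²
q_1 = 0.0000+0.0000−13.2500 = -13.2500
-20.0000·x − 20.0000·y = q_1−q_2 = -90.0000
0.0000·x − 20.0000·y = q_1−q_3 = -20.0000
solve first two rows → x=3.5000, y=1.0000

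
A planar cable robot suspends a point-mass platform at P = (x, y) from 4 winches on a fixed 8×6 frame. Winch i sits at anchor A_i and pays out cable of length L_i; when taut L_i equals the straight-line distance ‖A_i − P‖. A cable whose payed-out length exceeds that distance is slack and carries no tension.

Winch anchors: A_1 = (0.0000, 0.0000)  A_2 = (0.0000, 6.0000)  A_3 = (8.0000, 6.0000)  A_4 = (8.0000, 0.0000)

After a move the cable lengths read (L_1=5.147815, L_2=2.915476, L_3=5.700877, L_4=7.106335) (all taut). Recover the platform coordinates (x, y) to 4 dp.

each cable: (A_i−P)·(A_i−P) = L_i²; let k_i = ‖A_i‖²−L_i²
k_1 = 0.0000+0.0000−26.5000 = -26.5000
row 1: 0.0000x − 12.0000y = -54.0000  (k_2=27.5000)
row 2: -16.0000x − 12.0000y = -94.0000  (k_3=67.5000)
row 3: -16.0000x + 0.0000y = -40.0000  (k_4=13.5000)
Cramer on rows 1–2 → x = 2.5000, y = 4.5000
check cable 4: ‖A_4−P‖² = 50.5000 ≈ L_4² = 50.5000 ✓

(2.5000, 4.5000)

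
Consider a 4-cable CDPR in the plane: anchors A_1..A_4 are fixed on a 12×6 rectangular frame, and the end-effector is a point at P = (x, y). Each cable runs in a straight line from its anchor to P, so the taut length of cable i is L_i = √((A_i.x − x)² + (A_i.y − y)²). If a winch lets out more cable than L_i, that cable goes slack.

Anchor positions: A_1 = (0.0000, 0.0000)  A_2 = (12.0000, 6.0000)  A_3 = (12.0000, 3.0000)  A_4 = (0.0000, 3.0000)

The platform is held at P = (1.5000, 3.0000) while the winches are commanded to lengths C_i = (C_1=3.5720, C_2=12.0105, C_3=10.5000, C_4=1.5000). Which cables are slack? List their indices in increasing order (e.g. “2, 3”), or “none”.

1, 2

i=1: geometric 3.3541 vs commanded 3.5720 ⇒ slack
i=2: geometric 10.9202 vs commanded 12.0105 ⇒ slack
i=3: geometric 10.5000 vs commanded 10.5000 ⇒ taut
i=4: geometric 1.5000 vs commanded 1.5000 ⇒ taut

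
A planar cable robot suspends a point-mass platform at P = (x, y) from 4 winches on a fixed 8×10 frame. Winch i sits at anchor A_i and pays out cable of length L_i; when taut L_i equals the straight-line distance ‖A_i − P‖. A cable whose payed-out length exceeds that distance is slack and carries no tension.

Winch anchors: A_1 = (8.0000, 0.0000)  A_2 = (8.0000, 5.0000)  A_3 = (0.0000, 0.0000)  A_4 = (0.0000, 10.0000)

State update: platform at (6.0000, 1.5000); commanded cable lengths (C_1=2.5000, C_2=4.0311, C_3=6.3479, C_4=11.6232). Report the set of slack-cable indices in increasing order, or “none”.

3, 4

cable 1: L_1 = ‖A_1−P‖ = 2.5000;  C_1 = 2.5000 → taut
cable 2: L_2 = ‖A_2−P‖ = 4.0311;  C_2 = 4.0311 → taut
cable 3: L_3 = ‖A_3−P‖ = 6.1847;  C_3 = 6.3479 → slack
cable 4: L_4 = ‖A_4−P‖ = 10.4043;  C_4 = 11.6232 → slack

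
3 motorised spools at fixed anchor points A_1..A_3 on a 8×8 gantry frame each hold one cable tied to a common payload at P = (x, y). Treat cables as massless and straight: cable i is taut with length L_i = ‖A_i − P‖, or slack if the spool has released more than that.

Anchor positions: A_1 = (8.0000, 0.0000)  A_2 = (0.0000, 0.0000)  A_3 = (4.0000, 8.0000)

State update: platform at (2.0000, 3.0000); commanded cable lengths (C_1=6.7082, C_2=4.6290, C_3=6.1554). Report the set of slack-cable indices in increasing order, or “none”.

2, 3

cable 1: L_1 = ‖A_1−P‖ = 6.7082;  C_1 = 6.7082 → taut
cable 2: L_2 = ‖A_2−P‖ = 3.6056;  C_2 = 4.6290 → slack
cable 3: L_3 = ‖A_3−P‖ = 5.3852;  C_3 = 6.1554 → slack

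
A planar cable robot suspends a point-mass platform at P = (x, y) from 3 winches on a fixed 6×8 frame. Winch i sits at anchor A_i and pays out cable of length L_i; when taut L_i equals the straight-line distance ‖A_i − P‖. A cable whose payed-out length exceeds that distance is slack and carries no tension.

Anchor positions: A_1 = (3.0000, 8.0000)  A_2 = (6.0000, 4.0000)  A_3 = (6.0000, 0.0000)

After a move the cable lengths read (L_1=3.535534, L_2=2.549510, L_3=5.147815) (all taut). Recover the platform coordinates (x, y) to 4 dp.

expand ‖A_i−P‖²=L_i² and subtract eq 1 (c_i ≔ ‖A_i‖²−L_i²)
c_1 = 9.0000+64.0000−12.5000 = 60.5000
eq1−eq2 → [-6.0000  8.0000]·P = 15.0000
eq1−eq3 → [-6.0000  16.0000]·P = 51.0000
2×2 solve → P = (3.5000, 4.5000)

(3.5000, 4.5000)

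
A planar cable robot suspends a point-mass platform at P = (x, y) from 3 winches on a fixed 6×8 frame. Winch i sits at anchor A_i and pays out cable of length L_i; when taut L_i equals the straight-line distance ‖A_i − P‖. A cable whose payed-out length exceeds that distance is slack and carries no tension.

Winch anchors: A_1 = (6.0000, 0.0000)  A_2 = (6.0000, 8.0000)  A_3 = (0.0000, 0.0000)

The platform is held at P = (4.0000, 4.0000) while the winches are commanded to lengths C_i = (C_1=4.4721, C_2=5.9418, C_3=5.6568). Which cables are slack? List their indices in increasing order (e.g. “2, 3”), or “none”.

i=1: geometric 4.4721 vs commanded 4.4721 ⇒ taut
i=2: geometric 4.4721 vs commanded 5.9418 ⇒ slack
i=3: geometric 5.6569 vs commanded 5.6568 ⇒ taut

2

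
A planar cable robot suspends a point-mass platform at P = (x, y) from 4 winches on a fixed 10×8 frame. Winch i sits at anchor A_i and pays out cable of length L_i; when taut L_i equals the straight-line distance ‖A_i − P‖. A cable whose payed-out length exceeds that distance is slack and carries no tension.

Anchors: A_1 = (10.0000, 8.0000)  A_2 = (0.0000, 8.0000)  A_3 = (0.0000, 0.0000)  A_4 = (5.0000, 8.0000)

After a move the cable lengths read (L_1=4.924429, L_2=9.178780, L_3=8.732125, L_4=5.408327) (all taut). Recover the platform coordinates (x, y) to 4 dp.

circle eqns → linear via eq_j − eq_1; set q_j = A_j·A_j − L_j²
q_1 = 100.0000+64.0000−24.2500 = 139.7500
20.0000·x + 0.0000·y = q_1−q_2 = 160.0000
20.0000·x + 16.0000·y = q_1−q_3 = 216.0000
10.0000·x + 0.0000·y = q_1−q_4 = 80.0000
solve first two rows → x=8.0000, y=3.5000
check cable 4: ‖A_4−P‖² = 29.2500 ≈ L_4² = 29.2500 ✓

(8.0000, 3.5000)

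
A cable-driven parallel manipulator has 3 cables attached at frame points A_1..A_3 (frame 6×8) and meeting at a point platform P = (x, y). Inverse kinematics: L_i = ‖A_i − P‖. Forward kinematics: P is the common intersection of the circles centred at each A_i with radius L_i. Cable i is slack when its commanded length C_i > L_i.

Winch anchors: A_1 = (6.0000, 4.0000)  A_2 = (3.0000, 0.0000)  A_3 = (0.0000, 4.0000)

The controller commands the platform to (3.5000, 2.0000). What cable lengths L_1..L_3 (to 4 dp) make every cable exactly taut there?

L_1 = √((6.0000−3.5000)² + (4.0000−2.0000)²) = 3.2016
L_2 = √((3.0000−3.5000)² + (0.0000−2.0000)²) = 2.0616
L_3 = √((0.0000−3.5000)² + (4.0000−2.0000)²) = 4.0311

(3.2016, 2.0616, 4.0311)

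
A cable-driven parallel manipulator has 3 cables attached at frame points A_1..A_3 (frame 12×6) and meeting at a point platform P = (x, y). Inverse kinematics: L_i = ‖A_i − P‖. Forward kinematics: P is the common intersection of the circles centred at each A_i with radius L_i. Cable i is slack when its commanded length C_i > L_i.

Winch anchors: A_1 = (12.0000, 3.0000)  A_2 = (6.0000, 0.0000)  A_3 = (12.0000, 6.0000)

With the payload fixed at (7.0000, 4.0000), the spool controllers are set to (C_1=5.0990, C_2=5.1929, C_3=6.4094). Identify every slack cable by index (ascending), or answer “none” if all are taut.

i=1: geometric 5.0990 vs commanded 5.0990 ⇒ taut
i=2: geometric 4.1231 vs commanded 5.1929 ⇒ slack
i=3: geometric 5.3852 vs commanded 6.4094 ⇒ slack

2, 3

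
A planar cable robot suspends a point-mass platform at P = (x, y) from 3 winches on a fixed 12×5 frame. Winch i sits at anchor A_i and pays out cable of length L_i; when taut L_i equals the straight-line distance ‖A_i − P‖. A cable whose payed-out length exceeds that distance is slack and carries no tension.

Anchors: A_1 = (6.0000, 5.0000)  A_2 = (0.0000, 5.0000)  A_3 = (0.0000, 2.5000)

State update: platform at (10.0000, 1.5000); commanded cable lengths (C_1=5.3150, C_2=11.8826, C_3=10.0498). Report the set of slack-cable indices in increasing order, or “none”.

i=1: geometric 5.3151 vs commanded 5.3150 ⇒ taut
i=2: geometric 10.5948 vs commanded 11.8826 ⇒ slack
i=3: geometric 10.0499 vs commanded 10.0498 ⇒ taut

2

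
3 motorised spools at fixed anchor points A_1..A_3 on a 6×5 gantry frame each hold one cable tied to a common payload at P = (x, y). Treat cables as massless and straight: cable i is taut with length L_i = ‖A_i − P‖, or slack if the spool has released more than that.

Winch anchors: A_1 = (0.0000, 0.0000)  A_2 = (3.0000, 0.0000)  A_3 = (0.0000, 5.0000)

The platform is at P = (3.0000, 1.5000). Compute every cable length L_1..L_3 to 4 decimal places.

(3.3541, 1.5000, 4.6098)

L_1: Δ = A_1−P = (-3.0000, -1.5000) → ‖Δ‖ = √11.2500 = 3.3541
L_2: Δ = A_2−P = (0.0000, -1.5000) → ‖Δ‖ = √2.2500 = 1.5000
L_3: Δ = A_3−P = (-3.0000, 3.5000) → ‖Δ‖ = √21.2500 = 4.6098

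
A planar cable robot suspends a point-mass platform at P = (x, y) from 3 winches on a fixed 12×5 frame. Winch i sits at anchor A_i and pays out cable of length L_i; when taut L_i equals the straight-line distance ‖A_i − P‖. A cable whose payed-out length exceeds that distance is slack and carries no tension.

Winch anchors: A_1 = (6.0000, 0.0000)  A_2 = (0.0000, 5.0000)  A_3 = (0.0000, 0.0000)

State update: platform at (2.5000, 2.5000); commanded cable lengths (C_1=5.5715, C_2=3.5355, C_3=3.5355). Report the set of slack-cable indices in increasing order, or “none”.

1

cable 1: L_1 = ‖A_1−P‖ = 4.3012;  C_1 = 5.5715 → slack
cable 2: L_2 = ‖A_2−P‖ = 3.5355;  C_2 = 3.5355 → taut
cable 3: L_3 = ‖A_3−P‖ = 3.5355;  C_3 = 3.5355 → taut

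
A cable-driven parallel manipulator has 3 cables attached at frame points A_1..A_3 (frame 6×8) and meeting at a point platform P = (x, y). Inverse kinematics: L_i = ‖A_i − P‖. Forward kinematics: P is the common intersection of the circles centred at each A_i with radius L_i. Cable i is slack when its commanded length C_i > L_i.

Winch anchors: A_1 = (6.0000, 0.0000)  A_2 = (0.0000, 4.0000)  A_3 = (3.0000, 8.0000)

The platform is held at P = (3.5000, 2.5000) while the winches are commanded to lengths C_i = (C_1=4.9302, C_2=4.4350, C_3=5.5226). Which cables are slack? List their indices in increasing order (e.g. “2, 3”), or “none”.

i=1: geometric 3.5355 vs commanded 4.9302 ⇒ slack
i=2: geometric 3.8079 vs commanded 4.4350 ⇒ slack
i=3: geometric 5.5227 vs commanded 5.5226 ⇒ taut

1, 2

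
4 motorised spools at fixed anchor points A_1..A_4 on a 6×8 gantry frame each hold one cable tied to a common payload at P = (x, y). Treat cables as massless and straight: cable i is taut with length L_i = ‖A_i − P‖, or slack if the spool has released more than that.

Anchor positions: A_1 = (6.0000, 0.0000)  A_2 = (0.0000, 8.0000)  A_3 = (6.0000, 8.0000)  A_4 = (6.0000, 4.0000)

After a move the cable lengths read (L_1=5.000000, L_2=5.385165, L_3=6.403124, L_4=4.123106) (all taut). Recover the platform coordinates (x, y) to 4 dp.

each cable: (A_i−P)·(A_i−P) = L_i²; let c_i = ‖A_i‖²−L_i²
c_1 = 36.0000+0.0000−25.0000 = 11.0000
row 1: 12.0000x − 16.0000y = -24.0000  (c_2=35.0000)
row 2: 0.0000x − 16.0000y = -48.0000  (c_3=59.0000)
row 3: 0.0000x − 8.0000y = -24.0000  (c_4=35.0000)
Cramer on rows 1–2 → x = 2.0000, y = 3.0000
check cable 4: ‖A_4−P‖² = 17.0000 ≈ L_4² = 17.0000 ✓

(2.0000, 3.0000)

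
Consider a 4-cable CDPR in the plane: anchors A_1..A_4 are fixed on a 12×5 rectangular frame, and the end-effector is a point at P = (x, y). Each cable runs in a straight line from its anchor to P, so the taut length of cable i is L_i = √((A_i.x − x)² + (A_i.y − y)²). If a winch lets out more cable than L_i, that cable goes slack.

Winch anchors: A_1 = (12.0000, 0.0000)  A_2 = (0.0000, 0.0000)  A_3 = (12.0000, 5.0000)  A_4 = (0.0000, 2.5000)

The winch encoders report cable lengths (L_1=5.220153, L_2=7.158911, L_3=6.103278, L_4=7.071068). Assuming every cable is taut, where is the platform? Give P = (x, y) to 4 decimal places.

each cable: (A_i−P)·(A_i−P) = L_i²; let c_i = ‖A_i‖²−L_i²
c_1 = 144.0000+0.0000−27.2500 = 116.7500
row 1: 24.0000x + 0.0000y = 168.0000  (c_2=-51.2500)
row 2: 0.0000x − 10.0000y = -15.0000  (c_3=131.7500)
row 3: 24.0000x − 5.0000y = 160.5000  (c_4=-43.7500)
Cramer on rows 1–2 → x = 7.0000, y = 1.5000
check cable 4: ‖A_4−P‖² = 50.0000 ≈ L_4² = 50.0000 ✓

(7.0000, 1.5000)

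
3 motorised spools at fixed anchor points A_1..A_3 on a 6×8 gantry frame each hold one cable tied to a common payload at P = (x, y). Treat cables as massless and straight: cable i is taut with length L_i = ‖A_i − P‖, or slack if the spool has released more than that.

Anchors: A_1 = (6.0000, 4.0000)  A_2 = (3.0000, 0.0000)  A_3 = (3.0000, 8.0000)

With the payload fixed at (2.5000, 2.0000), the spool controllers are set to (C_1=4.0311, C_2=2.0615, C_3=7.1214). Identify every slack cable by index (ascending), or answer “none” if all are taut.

3

cable 1: L_1 = ‖A_1−P‖ = 4.0311;  C_1 = 4.0311 → taut
cable 2: L_2 = ‖A_2−P‖ = 2.0616;  C_2 = 2.0615 → taut
cable 3: L_3 = ‖A_3−P‖ = 6.0208;  C_3 = 7.1214 → slack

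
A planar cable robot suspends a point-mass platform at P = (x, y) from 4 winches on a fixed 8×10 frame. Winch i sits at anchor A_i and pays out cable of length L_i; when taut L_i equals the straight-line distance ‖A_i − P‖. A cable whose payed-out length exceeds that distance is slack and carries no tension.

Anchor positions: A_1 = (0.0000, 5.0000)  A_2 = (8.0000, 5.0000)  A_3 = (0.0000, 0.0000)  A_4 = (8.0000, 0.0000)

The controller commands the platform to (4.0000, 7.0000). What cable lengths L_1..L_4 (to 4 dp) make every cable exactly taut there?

L_1: Δ = A_1−P = (-4.0000, -2.0000) → ‖Δ‖ = √20.0000 = 4.4721
L_2: Δ = A_2−P = (4.0000, -2.0000) → ‖Δ‖ = √20.0000 = 4.4721
L_3: Δ = A_3−P = (-4.0000, -7.0000) → ‖Δ‖ = √65.0000 = 8.0623
L_4: Δ = A_4−P = (4.0000, -7.0000) → ‖Δ‖ = √65.0000 = 8.0623

(4.4721, 4.4721, 8.0623, 8.0623)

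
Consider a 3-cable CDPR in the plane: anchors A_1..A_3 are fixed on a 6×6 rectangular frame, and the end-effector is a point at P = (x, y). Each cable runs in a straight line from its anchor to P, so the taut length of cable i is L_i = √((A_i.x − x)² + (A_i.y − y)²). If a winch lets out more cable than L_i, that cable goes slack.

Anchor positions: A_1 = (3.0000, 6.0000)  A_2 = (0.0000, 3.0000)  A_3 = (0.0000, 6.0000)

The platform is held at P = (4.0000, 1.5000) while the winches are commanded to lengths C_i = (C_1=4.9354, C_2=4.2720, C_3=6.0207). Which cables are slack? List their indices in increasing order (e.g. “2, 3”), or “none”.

1

i=1: geometric 4.6098 vs commanded 4.9354 ⇒ slack
i=2: geometric 4.2720 vs commanded 4.2720 ⇒ taut
i=3: geometric 6.0208 vs commanded 6.0207 ⇒ taut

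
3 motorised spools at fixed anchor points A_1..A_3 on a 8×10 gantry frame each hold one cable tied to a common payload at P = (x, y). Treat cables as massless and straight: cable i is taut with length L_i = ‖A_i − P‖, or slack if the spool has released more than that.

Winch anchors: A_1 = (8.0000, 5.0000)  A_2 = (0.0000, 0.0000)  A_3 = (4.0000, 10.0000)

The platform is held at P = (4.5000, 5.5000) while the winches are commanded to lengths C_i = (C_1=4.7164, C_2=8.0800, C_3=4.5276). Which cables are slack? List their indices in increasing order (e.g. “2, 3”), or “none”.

1, 2

cable 1: L_1 = ‖A_1−P‖ = 3.5355;  C_1 = 4.7164 → slack
cable 2: L_2 = ‖A_2−P‖ = 7.1063;  C_2 = 8.0800 → slack
cable 3: L_3 = ‖A_3−P‖ = 4.5277;  C_3 = 4.5276 → taut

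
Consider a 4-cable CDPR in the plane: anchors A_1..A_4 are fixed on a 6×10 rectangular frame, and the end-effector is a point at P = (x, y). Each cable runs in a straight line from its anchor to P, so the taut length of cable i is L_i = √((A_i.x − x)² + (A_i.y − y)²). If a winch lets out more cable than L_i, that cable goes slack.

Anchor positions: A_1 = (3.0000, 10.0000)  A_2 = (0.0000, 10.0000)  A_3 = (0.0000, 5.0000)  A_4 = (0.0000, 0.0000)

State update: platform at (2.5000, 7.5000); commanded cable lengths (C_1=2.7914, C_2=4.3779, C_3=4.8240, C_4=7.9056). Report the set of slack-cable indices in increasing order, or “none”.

cable 1: L_1 = ‖A_1−P‖ = 2.5495;  C_1 = 2.7914 → slack
cable 2: L_2 = ‖A_2−P‖ = 3.5355;  C_2 = 4.3779 → slack
cable 3: L_3 = ‖A_3−P‖ = 3.5355;  C_3 = 4.8240 → slack
cable 4: L_4 = ‖A_4−P‖ = 7.9057;  C_4 = 7.9056 → taut

1, 2, 3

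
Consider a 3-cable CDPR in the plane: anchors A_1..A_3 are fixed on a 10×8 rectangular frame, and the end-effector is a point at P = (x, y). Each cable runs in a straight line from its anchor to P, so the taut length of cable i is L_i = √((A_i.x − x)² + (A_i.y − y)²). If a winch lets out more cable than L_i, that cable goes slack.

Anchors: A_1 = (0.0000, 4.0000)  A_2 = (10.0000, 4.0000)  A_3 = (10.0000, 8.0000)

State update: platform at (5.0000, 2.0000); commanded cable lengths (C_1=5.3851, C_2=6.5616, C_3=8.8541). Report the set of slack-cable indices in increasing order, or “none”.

2, 3

cable 1: L_1 = ‖A_1−P‖ = 5.3852;  C_1 = 5.3851 → taut
cable 2: L_2 = ‖A_2−P‖ = 5.3852;  C_2 = 6.5616 → slack
cable 3: L_3 = ‖A_3−P‖ = 7.8102;  C_3 = 8.8541 → slack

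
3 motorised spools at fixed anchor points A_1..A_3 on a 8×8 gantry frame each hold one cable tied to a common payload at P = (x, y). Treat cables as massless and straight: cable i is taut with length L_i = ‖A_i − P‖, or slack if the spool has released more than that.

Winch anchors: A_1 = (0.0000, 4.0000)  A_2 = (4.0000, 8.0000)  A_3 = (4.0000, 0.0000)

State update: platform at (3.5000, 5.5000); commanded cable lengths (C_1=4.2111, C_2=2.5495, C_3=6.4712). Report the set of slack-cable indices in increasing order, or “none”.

1, 3

i=1: geometric 3.8079 vs commanded 4.2111 ⇒ slack
i=2: geometric 2.5495 vs commanded 2.5495 ⇒ taut
i=3: geometric 5.5227 vs commanded 6.4712 ⇒ slack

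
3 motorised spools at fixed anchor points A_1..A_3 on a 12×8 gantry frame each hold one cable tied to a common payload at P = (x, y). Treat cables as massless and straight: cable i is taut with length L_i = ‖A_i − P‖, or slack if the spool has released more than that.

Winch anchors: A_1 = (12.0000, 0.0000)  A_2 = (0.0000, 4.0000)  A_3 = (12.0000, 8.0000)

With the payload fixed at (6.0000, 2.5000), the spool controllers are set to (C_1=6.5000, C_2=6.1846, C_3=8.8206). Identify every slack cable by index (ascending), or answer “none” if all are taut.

3

cable 1: √((6.0000)²+(-2.5000)²)=6.5000, C_1=6.5000: taut
cable 2: √((-6.0000)²+(1.5000)²)=6.1847, C_2=6.1846: taut
cable 3: √((6.0000)²+(5.5000)²)=8.1394, C_3=8.8206: slack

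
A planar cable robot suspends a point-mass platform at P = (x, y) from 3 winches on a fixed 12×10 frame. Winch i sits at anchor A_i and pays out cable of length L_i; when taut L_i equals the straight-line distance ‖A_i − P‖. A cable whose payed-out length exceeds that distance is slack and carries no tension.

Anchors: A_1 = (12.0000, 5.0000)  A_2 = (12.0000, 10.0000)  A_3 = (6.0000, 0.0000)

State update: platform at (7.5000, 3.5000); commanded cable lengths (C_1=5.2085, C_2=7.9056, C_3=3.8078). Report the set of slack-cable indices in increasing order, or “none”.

1

i=1: geometric 4.7434 vs commanded 5.2085 ⇒ slack
i=2: geometric 7.9057 vs commanded 7.9056 ⇒ taut
i=3: geometric 3.8079 vs commanded 3.8078 ⇒ taut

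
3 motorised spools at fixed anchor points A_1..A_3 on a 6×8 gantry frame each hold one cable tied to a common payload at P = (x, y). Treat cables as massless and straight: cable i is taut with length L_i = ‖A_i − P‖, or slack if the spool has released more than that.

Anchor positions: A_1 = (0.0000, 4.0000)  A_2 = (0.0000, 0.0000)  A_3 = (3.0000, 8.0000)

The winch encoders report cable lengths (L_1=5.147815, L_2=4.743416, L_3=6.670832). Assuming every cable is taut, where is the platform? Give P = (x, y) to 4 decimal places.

expand ‖A_i−P‖²=L_i² and subtract eq 1 (q_i ≔ ‖A_i‖²−L_i²)
q_1 = 0.0000+16.0000−26.5000 = -10.5000
eq1−eq2 → [0.0000  8.0000]·P = 12.0000
eq1−eq3 → [-6.0000  -8.0000]·P = -39.0000
2×2 solve → P = (4.5000, 1.5000)

(4.5000, 1.5000)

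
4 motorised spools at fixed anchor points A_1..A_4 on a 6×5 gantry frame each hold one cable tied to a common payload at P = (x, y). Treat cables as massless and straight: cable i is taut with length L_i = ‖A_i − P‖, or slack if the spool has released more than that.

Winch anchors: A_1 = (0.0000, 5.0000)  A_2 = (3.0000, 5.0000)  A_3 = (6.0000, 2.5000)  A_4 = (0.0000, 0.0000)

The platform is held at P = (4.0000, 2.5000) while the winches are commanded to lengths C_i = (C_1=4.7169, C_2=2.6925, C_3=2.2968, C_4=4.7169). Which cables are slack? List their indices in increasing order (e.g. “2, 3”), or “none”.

i=1: geometric 4.7170 vs commanded 4.7169 ⇒ taut
i=2: geometric 2.6926 vs commanded 2.6925 ⇒ taut
i=3: geometric 2.0000 vs commanded 2.2968 ⇒ slack
i=4: geometric 4.7170 vs commanded 4.7169 ⇒ taut

3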